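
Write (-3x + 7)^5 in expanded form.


Expand (-3x + 7)^5 by repeated multiplication:
  (-3x + 7)^2 = 9x^2 - 42x + 49
  (-3x + 7)^3 = -27x^3 + 189x^2 - 441x + 343
  (-3x + 7)^4 = 81x^4 - 756x^3 + 2646x^2 - 4116x + 2401
= -243x^5 + 2835x^4 - 13230x^3 + 30870x^2 - 36015x + 16807


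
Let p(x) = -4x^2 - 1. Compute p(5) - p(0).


p(5) = -101
p(0) = -1
p(5) - p(0) = -101 + 1 = -100


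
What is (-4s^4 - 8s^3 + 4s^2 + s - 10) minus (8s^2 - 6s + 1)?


Distribute the minus sign:
  (-4s^4 - 8s^3 + 4s^2 + s - 10)
- (8s^2 - 6s + 1)
Negate second polynomial: -8s^2 + 6s - 1
Add: -4s^4 - 8s^3 - 4s^2 + 7s - 11


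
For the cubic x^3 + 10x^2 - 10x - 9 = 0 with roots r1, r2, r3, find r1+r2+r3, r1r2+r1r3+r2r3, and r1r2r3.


Monic cubic x^3+bx^2+cx+d=0: sum=-b, pairwise sum=c, product=-d.
b=10, c=-10, d=-9
r1+r2+r3 = -10
r1r2+r1r3+r2r3 = -10
r1r2r3 = 9


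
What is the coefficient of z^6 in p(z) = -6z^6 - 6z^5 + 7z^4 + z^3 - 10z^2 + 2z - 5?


Read off the coefficient of z^6: -6


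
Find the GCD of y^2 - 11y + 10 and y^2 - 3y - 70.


Factor each:
  y^2 - 11y + 10 = (y - 10)(y - 1)
  y^2 - 3y - 70 = (y - 10)(y + 7)
Common monic factor: y - 10


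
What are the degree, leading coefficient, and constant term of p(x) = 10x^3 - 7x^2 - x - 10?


Highest power of x is 3, with coefficient 10. Constant term is -10.
Degree = 3, leading coefficient = 10, constant term = -10


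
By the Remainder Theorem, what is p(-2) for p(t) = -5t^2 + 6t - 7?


By the Remainder Theorem, the remainder equals p(-2):
  -5*(-2)^2 = -20
  6*(-2)^1 = -12
  constant: -7
Sum: -20 - 12 - 7 = -39


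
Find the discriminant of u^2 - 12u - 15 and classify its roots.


D = b^2 - 4ac = (-12)^2 - 4(1)(-15) = 144 + 60 = 204
Since D > 0: two distinct irrational roots


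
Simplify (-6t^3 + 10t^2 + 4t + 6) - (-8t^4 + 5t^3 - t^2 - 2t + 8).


Distribute the minus sign:
  (-6t^3 + 10t^2 + 4t + 6)
- (-8t^4 + 5t^3 - t^2 - 2t + 8)
Negate second polynomial: 8t^4 - 5t^3 + t^2 + 2t - 8
Add: 8t^4 - 11t^3 + 11t^2 + 6t - 2


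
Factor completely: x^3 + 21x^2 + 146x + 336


Try integer roots (divisors of 336). x=-7: p(-7)=0.
Divide out (x + 7): quotient is x^2 + 14x + 48.
Factor the quadratic: (x + 8)(x + 6)
Result: (x + 7)(x + 8)(x + 6)


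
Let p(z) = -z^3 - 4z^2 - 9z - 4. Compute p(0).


Using direct substitution:
  -1 * (0)^3 = 0
  -4 * (0)^2 = 0
  -9 * (0)^1 = 0
  constant: -4
Sum = 0 + 0 + 0 - 4 = -4


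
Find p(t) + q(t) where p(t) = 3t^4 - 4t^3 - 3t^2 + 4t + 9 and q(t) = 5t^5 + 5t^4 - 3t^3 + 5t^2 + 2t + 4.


Align terms by degree and add:
  3t^4 - 4t^3 - 3t^2 + 4t + 9
+ 5t^5 + 5t^4 - 3t^3 + 5t^2 + 2t + 4
= 5t^5 + 8t^4 - 7t^3 + 2t^2 + 6t + 13


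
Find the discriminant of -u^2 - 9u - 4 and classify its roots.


D = b^2 - 4ac = (-9)^2 - 4(-1)(-4) = 81 - 16 = 65
Since D > 0: two distinct irrational roots


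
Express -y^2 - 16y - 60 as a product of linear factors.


Roots satisfy r1 + r2 = -b/a = -16 and r1*r2 = c/a = 60.
So r1 = -10, r2 = -6.
-y^2 - 16y - 60 = -(y - r1)(y - r2) = -(y + 10)(y + 6)


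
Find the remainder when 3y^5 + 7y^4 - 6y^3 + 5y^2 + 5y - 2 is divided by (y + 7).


By the Remainder Theorem, the remainder equals p(-7):
  3*(-7)^5 = -50421
  7*(-7)^4 = 16807
  -6*(-7)^3 = 2058
  5*(-7)^2 = 245
  5*(-7)^1 = -35
  constant: -2
Sum: -50421 + 16807 + 2058 + 245 - 35 - 2 = -31348


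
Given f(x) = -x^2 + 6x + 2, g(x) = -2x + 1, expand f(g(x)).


Substitute g(x) into f:
f(g(x)) = -1*(-2x + 1)^2 + 6*(-2x + 1) + 2
(-2x + 1)^2 = 4x^2 - 4x + 1
Expand and combine: -4x^2 - 8x + 7


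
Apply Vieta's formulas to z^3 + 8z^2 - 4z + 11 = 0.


Monic cubic z^3+bz^2+cz+d=0: sum=-b, pairwise sum=c, product=-d.
b=8, c=-4, d=11
r1+r2+r3 = -8
r1r2+r1r3+r2r3 = -4
r1r2r3 = -11


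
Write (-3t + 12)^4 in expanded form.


Expand (-3t + 12)^4 by repeated multiplication:
  (-3t + 12)^2 = 9t^2 - 72t + 144
  (-3t + 12)^3 = -27t^3 + 324t^2 - 1296t + 1728
= 81t^4 - 1296t^3 + 7776t^2 - 20736t + 20736


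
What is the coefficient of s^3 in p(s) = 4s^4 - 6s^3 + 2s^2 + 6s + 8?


Read off the coefficient of s^3: -6


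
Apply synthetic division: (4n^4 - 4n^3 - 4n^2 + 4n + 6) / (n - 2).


Synthetic division with c = 2. Coefficients: 4, -4, -4, 4, 6
Bring down 4.
  4 * 2 = 8; 8 - 4 = 4
  4 * 2 = 8; 8 - 4 = 4
  4 * 2 = 8; 8 + 4 = 12
  12 * 2 = 24; 24 + 6 = 30
Quotient: 4n^3 + 4n^2 + 4n + 12, Remainder: 30


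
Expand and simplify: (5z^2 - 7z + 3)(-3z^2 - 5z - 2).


Distribute each term of the first polynomial:
  (5z^2)(-3z^2 - 5z - 2) = -15z^4 - 25z^3 - 10z^2
  (-7z)(-3z^2 - 5z - 2) = 21z^3 + 35z^2 + 14z
  (3)(-3z^2 - 5z - 2) = -9z^2 - 15z - 6
Sum: -15z^4 - 4z^3 + 16z^2 - z - 6


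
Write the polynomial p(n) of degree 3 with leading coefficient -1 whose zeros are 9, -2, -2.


p(n) = -(n - 9)(n + 2)(n + 2)
Expand: -n^3 + 5n^2 + 32n + 36


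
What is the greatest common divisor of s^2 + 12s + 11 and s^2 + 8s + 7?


Factor each:
  s^2 + 12s + 11 = (s + 1)(s + 11)
  s^2 + 8s + 7 = (s + 1)(s + 7)
Common monic factor: s + 1


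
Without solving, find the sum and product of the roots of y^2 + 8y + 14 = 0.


For ay^2+by+c=0: sum = -b/a, product = c/a.
a=1, b=8, c=14
Sum = -(8)/1 = -8
Product = (14)/1 = 14


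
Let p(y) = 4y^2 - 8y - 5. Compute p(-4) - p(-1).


p(-4) = 91
p(-1) = 7
p(-4) - p(-1) = 91 - 7 = 84


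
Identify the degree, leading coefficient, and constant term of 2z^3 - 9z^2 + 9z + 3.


Highest power of z is 3, with coefficient 2. Constant term is 3.
Degree = 3, leading coefficient = 2, constant term = 3


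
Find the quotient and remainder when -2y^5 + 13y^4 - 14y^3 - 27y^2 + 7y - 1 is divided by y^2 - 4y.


(-2y^5 + 13y^4 - 14y^3 - 27y^2 + 7y - 1) / (y^2 - 4y)
Step 1: -2y^3 * (y^2 - 4y) = -2y^5 + 8y^4; subtract.
Step 2: 5y^2 * (y^2 - 4y) = 5y^4 - 20y^3; subtract.
Step 3: 6y * (y^2 - 4y) = 6y^3 - 24y^2; subtract.
Step 4: -3 * (y^2 - 4y) = -3y^2 + 12y; subtract.
Quotient: -2y^3 + 5y^2 + 6y - 3, Remainder: -5y - 1


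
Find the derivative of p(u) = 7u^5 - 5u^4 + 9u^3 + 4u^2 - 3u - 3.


Apply the power rule term by term:
  d/du(7u^5) = 35u^4
  d/du(-5u^4) = -20u^3
  d/du(9u^3) = 27u^2
  d/du(4u^2) = 8u
  d/du(-3u) = -3
  d/du(-3) = 0
p'(u) = 35u^4 - 20u^3 + 27u^2 + 8u - 3


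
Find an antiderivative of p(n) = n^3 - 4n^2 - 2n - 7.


Reverse power rule on each term:
  ∫ n^3 dn = (1/4)n^4
  ∫ -4n^2 dn = -(4/3)n^3
  ∫ -2n dn = -n^2
  ∫ -7 dn = -7n
F(n) = (1/4)n^4 - (4/3)n^3 - n^2 - 7n + C


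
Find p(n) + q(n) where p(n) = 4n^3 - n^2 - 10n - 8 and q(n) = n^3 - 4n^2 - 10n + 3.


Align terms by degree and add:
  4n^3 - n^2 - 10n - 8
+ n^3 - 4n^2 - 10n + 3
= 5n^3 - 5n^2 - 20n - 5


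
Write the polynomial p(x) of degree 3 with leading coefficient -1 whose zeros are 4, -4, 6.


p(x) = -(x - 4)(x + 4)(x - 6)
Expand: -x^3 + 6x^2 + 16x - 96


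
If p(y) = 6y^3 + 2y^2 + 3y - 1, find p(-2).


Using direct substitution:
  6 * (-2)^3 = -48
  2 * (-2)^2 = 8
  3 * (-2)^1 = -6
  constant: -1
Sum = -48 + 8 - 6 - 1 = -47


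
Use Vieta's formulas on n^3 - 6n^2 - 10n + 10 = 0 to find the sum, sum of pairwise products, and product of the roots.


Monic cubic n^3+bn^2+cn+d=0: sum=-b, pairwise sum=c, product=-d.
b=-6, c=-10, d=10
r1+r2+r3 = 6
r1r2+r1r3+r2r3 = -10
r1r2r3 = -10


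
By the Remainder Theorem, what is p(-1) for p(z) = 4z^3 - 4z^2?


By the Remainder Theorem, the remainder equals p(-1):
  4*(-1)^3 = -4
  -4*(-1)^2 = -4
  0*(-1)^1 = 0
  constant: 0
Sum: -4 - 4 + 0 + 0 = -8


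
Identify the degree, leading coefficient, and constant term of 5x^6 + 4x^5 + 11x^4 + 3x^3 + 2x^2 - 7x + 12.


Highest power of x is 6, with coefficient 5. Constant term is 12.
Degree = 6, leading coefficient = 5, constant term = 12


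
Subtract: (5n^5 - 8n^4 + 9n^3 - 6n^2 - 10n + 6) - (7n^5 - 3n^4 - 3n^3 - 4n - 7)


Distribute the minus sign:
  (5n^5 - 8n^4 + 9n^3 - 6n^2 - 10n + 6)
- (7n^5 - 3n^4 - 3n^3 - 4n - 7)
Negate second polynomial: -7n^5 + 3n^4 + 3n^3 + 4n + 7
Add: -2n^5 - 5n^4 + 12n^3 - 6n^2 - 6n + 13


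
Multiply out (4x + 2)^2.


Expand (4x + 2)^2 by repeated multiplication:
= 16x^2 + 16x + 4


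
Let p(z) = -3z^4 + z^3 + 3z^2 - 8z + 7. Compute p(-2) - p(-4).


p(-2) = -21
p(-4) = -745
p(-2) - p(-4) = -21 + 745 = 724


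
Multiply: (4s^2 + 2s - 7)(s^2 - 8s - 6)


Distribute each term of the first polynomial:
  (4s^2)(s^2 - 8s - 6) = 4s^4 - 32s^3 - 24s^2
  (2s)(s^2 - 8s - 6) = 2s^3 - 16s^2 - 12s
  (-7)(s^2 - 8s - 6) = -7s^2 + 56s + 42
Sum: 4s^4 - 30s^3 - 47s^2 + 44s + 42


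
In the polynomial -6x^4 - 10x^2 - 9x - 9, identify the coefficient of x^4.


Read off the coefficient of x^4: -6


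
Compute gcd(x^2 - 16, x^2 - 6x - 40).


Factor each:
  x^2 - 16 = (x + 4)(x - 4)
  x^2 - 6x - 40 = (x + 4)(x - 10)
Common monic factor: x + 4


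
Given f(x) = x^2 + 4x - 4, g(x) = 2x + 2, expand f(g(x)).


Substitute g(x) into f:
f(g(x)) = 1*(2x + 2)^2 + 4*(2x + 2) + (-4)
(2x + 2)^2 = 4x^2 + 8x + 4
Expand and combine: 4x^2 + 16x + 8


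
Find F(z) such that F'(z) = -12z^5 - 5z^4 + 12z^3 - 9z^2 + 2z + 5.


Reverse power rule on each term:
  ∫ -12z^5 dz = -2z^6
  ∫ -5z^4 dz = -z^5
  ∫ 12z^3 dz = 3z^4
  ∫ -9z^2 dz = -3z^3
  ∫ 2z dz = z^2
  ∫ 5 dz = 5z
F(z) = -2z^6 - z^5 + 3z^4 - 3z^3 + z^2 + 5z + C


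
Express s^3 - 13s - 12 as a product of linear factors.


Try integer roots (divisors of -12). s=-3: p(-3)=0.
Divide out (s + 3): quotient is s^2 - 3s - 4.
Factor the quadratic: (s + 1)(s - 4)
Result: (s + 3)(s + 1)(s - 4)


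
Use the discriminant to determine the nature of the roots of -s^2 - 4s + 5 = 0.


D = b^2 - 4ac = (-4)^2 - 4(-1)(5) = 16 + 20 = 36
Since D > 0: two distinct rational roots


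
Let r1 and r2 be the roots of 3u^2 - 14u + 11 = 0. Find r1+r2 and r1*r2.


For au^2+bu+c=0: sum = -b/a, product = c/a.
a=3, b=-14, c=11
Sum = -(-14)/3 = 14/3
Product = (11)/3 = 11/3


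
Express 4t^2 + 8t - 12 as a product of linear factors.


Roots satisfy r1 + r2 = -b/a = -2 and r1*r2 = c/a = -3.
So r1 = 1, r2 = -3.
4t^2 + 8t - 12 = 4(t - r1)(t - r2) = 4(t - 1)(t + 3)


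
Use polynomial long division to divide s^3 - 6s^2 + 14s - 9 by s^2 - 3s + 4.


(s^3 - 6s^2 + 14s - 9) / (s^2 - 3s + 4)
Step 1: s * (s^2 - 3s + 4) = s^3 - 3s^2 + 4s; subtract.
Step 2: -3 * (s^2 - 3s + 4) = -3s^2 + 9s - 12; subtract.
Quotient: s - 3, Remainder: s + 3


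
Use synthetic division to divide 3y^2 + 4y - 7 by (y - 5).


Synthetic division with c = 5. Coefficients: 3, 4, -7
Bring down 3.
  3 * 5 = 15; 15 + 4 = 19
  19 * 5 = 95; 95 - 7 = 88
Quotient: 3y + 19, Remainder: 88


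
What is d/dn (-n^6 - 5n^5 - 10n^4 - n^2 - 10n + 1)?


Apply the power rule term by term:
  d/dn(-n^6) = -6n^5
  d/dn(-5n^5) = -25n^4
  d/dn(-10n^4) = -40n^3
  d/dn(-n^2) = -2n
  d/dn(-10n) = -10
  d/dn(1) = 0
p'(n) = -6n^5 - 25n^4 - 40n^3 - 2n - 10


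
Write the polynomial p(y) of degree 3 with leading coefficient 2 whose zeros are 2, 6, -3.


p(y) = 2(y - 2)(y - 6)(y + 3)
Expand: 2y^3 - 10y^2 - 24y + 72


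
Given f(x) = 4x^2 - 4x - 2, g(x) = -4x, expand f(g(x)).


Substitute g(x) into f:
f(g(x)) = 4*(-4x)^2 + (-4)*(-4x) + (-2)
(-4x)^2 = 16x^2
Expand and combine: 64x^2 + 16x - 2


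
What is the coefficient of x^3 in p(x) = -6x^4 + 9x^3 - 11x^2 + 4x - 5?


Read off the coefficient of x^3: 9


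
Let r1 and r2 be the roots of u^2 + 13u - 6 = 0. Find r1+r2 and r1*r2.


For au^2+bu+c=0: sum = -b/a, product = c/a.
a=1, b=13, c=-6
Sum = -(13)/1 = -13
Product = (-6)/1 = -6


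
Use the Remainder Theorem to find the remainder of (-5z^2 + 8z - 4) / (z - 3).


By the Remainder Theorem, the remainder equals p(3):
  -5*(3)^2 = -45
  8*(3)^1 = 24
  constant: -4
Sum: -45 + 24 - 4 = -25


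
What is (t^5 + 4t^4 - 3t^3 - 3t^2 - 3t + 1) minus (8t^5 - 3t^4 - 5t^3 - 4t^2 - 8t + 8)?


Distribute the minus sign:
  (t^5 + 4t^4 - 3t^3 - 3t^2 - 3t + 1)
- (8t^5 - 3t^4 - 5t^3 - 4t^2 - 8t + 8)
Negate second polynomial: -8t^5 + 3t^4 + 5t^3 + 4t^2 + 8t - 8
Add: -7t^5 + 7t^4 + 2t^3 + t^2 + 5t - 7


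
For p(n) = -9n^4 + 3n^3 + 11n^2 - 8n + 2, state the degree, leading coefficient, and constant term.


Highest power of n is 4, with coefficient -9. Constant term is 2.
Degree = 4, leading coefficient = -9, constant term = 2


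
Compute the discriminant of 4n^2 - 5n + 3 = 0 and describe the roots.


D = b^2 - 4ac = (-5)^2 - 4(4)(3) = 25 - 48 = -23
Since D < 0: two complex conjugate roots (no real roots)


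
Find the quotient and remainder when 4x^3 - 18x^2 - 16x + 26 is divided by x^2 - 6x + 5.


(4x^3 - 18x^2 - 16x + 26) / (x^2 - 6x + 5)
Step 1: 4x * (x^2 - 6x + 5) = 4x^3 - 24x^2 + 20x; subtract.
Step 2: 6 * (x^2 - 6x + 5) = 6x^2 - 36x + 30; subtract.
Quotient: 4x + 6, Remainder: -4


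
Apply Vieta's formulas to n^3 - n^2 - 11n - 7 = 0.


Monic cubic n^3+bn^2+cn+d=0: sum=-b, pairwise sum=c, product=-d.
b=-1, c=-11, d=-7
r1+r2+r3 = 1
r1r2+r1r3+r2r3 = -11
r1r2r3 = 7


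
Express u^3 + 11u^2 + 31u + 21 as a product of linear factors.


Try integer roots (divisors of 21). u=-3: p(-3)=0.
Divide out (u + 3): quotient is u^2 + 8u + 7.
Factor the quadratic: (u + 1)(u + 7)
Result: (u + 3)(u + 1)(u + 7)


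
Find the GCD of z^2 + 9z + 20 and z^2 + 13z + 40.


Factor each:
  z^2 + 9z + 20 = (z + 5)(z + 4)
  z^2 + 13z + 40 = (z + 5)(z + 8)
Common monic factor: z + 5


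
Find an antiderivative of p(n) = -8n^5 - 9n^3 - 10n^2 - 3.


Reverse power rule on each term:
  ∫ -8n^5 dn = -(4/3)n^6
  ∫ -9n^3 dn = -(9/4)n^4
  ∫ -10n^2 dn = -(10/3)n^3
  ∫ -3 dn = -3n
F(n) = -(4/3)n^6 - (9/4)n^4 - (10/3)n^3 - 3n + C


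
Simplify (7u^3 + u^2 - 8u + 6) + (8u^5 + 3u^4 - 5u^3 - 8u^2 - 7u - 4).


Align terms by degree and add:
  7u^3 + u^2 - 8u + 6
+ 8u^5 + 3u^4 - 5u^3 - 8u^2 - 7u - 4
= 8u^5 + 3u^4 + 2u^3 - 7u^2 - 15u + 2


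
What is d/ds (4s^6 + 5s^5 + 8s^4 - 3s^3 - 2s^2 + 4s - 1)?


Apply the power rule term by term:
  d/ds(4s^6) = 24s^5
  d/ds(5s^5) = 25s^4
  d/ds(8s^4) = 32s^3
  d/ds(-3s^3) = -9s^2
  d/ds(-2s^2) = -4s
  d/ds(4s) = 4
  d/ds(-1) = 0
p'(s) = 24s^5 + 25s^4 + 32s^3 - 9s^2 - 4s + 4


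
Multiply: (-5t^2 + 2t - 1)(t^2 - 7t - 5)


Distribute each term of the first polynomial:
  (-5t^2)(t^2 - 7t - 5) = -5t^4 + 35t^3 + 25t^2
  (2t)(t^2 - 7t - 5) = 2t^3 - 14t^2 - 10t
  (-1)(t^2 - 7t - 5) = -t^2 + 7t + 5
Sum: -5t^4 + 37t^3 + 10t^2 - 3t + 5


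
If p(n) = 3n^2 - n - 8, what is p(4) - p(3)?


p(4) = 36
p(3) = 16
p(4) - p(3) = 36 - 16 = 20


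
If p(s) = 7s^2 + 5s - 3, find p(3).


Using direct substitution:
  7 * (3)^2 = 63
  5 * (3)^1 = 15
  constant: -3
Sum = 63 + 15 - 3 = 75


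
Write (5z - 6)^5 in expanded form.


Expand (5z - 6)^5 by repeated multiplication:
  (5z - 6)^2 = 25z^2 - 60z + 36
  (5z - 6)^3 = 125z^3 - 450z^2 + 540z - 216
  (5z - 6)^4 = 625z^4 - 3000z^3 + 5400z^2 - 4320z + 1296
= 3125z^5 - 18750z^4 + 45000z^3 - 54000z^2 + 32400z - 7776


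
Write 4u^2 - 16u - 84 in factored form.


Roots satisfy r1 + r2 = -b/a = 4 and r1*r2 = c/a = -21.
So r1 = -3, r2 = 7.
4u^2 - 16u - 84 = 4(u - r1)(u - r2) = 4(u + 3)(u - 7)


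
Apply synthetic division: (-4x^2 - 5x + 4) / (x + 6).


Synthetic division with c = -6. Coefficients: -4, -5, 4
Bring down -4.
  -4 * -6 = 24; 24 - 5 = 19
  19 * -6 = -114; -114 + 4 = -110
Quotient: -4x + 19, Remainder: -110


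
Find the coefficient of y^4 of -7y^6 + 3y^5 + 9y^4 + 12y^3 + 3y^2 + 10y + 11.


Read off the coefficient of y^4: 9


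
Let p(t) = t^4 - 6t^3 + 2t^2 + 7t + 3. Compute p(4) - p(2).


p(4) = -65
p(2) = -7
p(4) - p(2) = -65 + 7 = -58


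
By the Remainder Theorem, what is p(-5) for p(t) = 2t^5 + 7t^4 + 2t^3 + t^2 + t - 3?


By the Remainder Theorem, the remainder equals p(-5):
  2*(-5)^5 = -6250
  7*(-5)^4 = 4375
  2*(-5)^3 = -250
  1*(-5)^2 = 25
  1*(-5)^1 = -5
  constant: -3
Sum: -6250 + 4375 - 250 + 25 - 5 - 3 = -2108


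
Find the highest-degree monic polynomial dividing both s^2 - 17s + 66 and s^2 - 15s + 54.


Factor each:
  s^2 - 17s + 66 = (s - 6)(s - 11)
  s^2 - 15s + 54 = (s - 6)(s - 9)
Common monic factor: s - 6


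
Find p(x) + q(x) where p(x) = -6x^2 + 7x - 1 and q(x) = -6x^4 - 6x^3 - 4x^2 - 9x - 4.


Align terms by degree and add:
  -6x^2 + 7x - 1
  -6x^4 - 6x^3 - 4x^2 - 9x - 4
= -6x^4 - 6x^3 - 10x^2 - 2x - 5


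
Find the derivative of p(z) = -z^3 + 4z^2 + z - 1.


Apply the power rule term by term:
  d/dz(-z^3) = -3z^2
  d/dz(4z^2) = 8z
  d/dz(z) = 1
  d/dz(-1) = 0
p'(z) = -3z^2 + 8z + 1


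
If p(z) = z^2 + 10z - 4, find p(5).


Using direct substitution:
  1 * (5)^2 = 25
  10 * (5)^1 = 50
  constant: -4
Sum = 25 + 50 - 4 = 71


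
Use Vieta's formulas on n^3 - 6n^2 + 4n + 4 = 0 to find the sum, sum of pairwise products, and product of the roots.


Monic cubic n^3+bn^2+cn+d=0: sum=-b, pairwise sum=c, product=-d.
b=-6, c=4, d=4
r1+r2+r3 = 6
r1r2+r1r3+r2r3 = 4
r1r2r3 = -4


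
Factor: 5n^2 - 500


Roots satisfy r1 + r2 = -b/a = 0 and r1*r2 = c/a = -100.
So r1 = -10, r2 = 10.
5n^2 - 500 = 5(n - r1)(n - r2) = 5(n + 10)(n - 10)


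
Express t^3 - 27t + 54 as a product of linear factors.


Try integer roots (divisors of 54). t=3: p(3)=0.
Divide out (t - 3): quotient is t^2 + 3t - 18.
Factor the quadratic: (t - 3)(t + 6)
Result: (t - 3)(t - 3)(t + 6)


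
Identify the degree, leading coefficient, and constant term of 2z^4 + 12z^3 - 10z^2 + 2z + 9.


Highest power of z is 4, with coefficient 2. Constant term is 9.
Degree = 4, leading coefficient = 2, constant term = 9


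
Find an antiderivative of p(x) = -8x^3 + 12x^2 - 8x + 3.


Reverse power rule on each term:
  ∫ -8x^3 dx = -2x^4
  ∫ 12x^2 dx = 4x^3
  ∫ -8x dx = -4x^2
  ∫ 3 dx = 3x
F(x) = -2x^4 + 4x^3 - 4x^2 + 3x + C


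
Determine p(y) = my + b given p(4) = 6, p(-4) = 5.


p(y) = my + b. Using p(4)=6, p(-4)=5:
m = (6 - 5)/(4 + 4) = 1/8 = 1/8
b = 6 - m*(4) = 6 - 1/2 = 11/2
p(y) = (1/8)y + (11/2)


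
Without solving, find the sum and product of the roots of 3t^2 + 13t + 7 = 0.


For at^2+bt+c=0: sum = -b/a, product = c/a.
a=3, b=13, c=7
Sum = -(13)/3 = -13/3
Product = (7)/3 = 7/3


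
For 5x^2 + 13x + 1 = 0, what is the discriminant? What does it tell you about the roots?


D = b^2 - 4ac = (13)^2 - 4(5)(1) = 169 - 20 = 149
Since D > 0: two distinct irrational roots


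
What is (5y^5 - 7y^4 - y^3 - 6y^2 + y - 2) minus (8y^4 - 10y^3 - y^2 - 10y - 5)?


Distribute the minus sign:
  (5y^5 - 7y^4 - y^3 - 6y^2 + y - 2)
- (8y^4 - 10y^3 - y^2 - 10y - 5)
Negate second polynomial: -8y^4 + 10y^3 + y^2 + 10y + 5
Add: 5y^5 - 15y^4 + 9y^3 - 5y^2 + 11y + 3


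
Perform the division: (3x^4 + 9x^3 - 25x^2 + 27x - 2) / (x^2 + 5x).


(3x^4 + 9x^3 - 25x^2 + 27x - 2) / (x^2 + 5x)
Step 1: 3x^2 * (x^2 + 5x) = 3x^4 + 15x^3; subtract.
Step 2: -6x * (x^2 + 5x) = -6x^3 - 30x^2; subtract.
Step 3: 5 * (x^2 + 5x) = 5x^2 + 25x; subtract.
Quotient: 3x^2 - 6x + 5, Remainder: 2x - 2


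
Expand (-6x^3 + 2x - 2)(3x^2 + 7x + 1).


Distribute each term of the first polynomial:
  (-6x^3)(3x^2 + 7x + 1) = -18x^5 - 42x^4 - 6x^3
  (2x)(3x^2 + 7x + 1) = 6x^3 + 14x^2 + 2x
  (-2)(3x^2 + 7x + 1) = -6x^2 - 14x - 2
Sum: -18x^5 - 42x^4 + 8x^2 - 12x - 2


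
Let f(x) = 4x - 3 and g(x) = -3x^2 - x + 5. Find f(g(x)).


Substitute g(x) into f:
f(g(x)) = 4*(-3x^2 - x + 5) + (-3)
Expand and combine: -12x^2 - 4x + 17


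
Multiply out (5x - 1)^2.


Expand (5x - 1)^2 by repeated multiplication:
= 25x^2 - 10x + 1


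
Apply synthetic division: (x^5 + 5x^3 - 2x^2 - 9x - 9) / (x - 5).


Synthetic division with c = 5. Coefficients: 1, 0, 5, -2, -9, -9
Bring down 1.
  1 * 5 = 5; 5 + 0 = 5
  5 * 5 = 25; 25 + 5 = 30
  30 * 5 = 150; 150 - 2 = 148
  148 * 5 = 740; 740 - 9 = 731
  731 * 5 = 3655; 3655 - 9 = 3646
Quotient: x^4 + 5x^3 + 30x^2 + 148x + 731, Remainder: 3646


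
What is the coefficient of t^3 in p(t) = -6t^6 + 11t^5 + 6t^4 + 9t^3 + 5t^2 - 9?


Read off the coefficient of t^3: 9


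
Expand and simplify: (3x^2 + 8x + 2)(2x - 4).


Distribute each term of the first polynomial:
  (3x^2)(2x - 4) = 6x^3 - 12x^2
  (8x)(2x - 4) = 16x^2 - 32x
  (2)(2x - 4) = 4x - 8
Sum: 6x^3 + 4x^2 - 28x - 8


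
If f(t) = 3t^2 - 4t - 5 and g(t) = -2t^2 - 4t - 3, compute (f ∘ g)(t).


Substitute g(t) into f:
f(g(t)) = 3*(-2t^2 - 4t - 3)^2 + (-4)*(-2t^2 - 4t - 3) + (-5)
(-2t^2 - 4t - 3)^2 = 4t^4 + 16t^3 + 28t^2 + 24t + 9
Expand and combine: 12t^4 + 48t^3 + 92t^2 + 88t + 34


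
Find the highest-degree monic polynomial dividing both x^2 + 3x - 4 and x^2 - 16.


Factor each:
  x^2 + 3x - 4 = (x + 4)(x - 1)
  x^2 - 16 = (x + 4)(x - 4)
Common monic factor: x + 4


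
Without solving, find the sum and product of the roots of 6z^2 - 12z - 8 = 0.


For az^2+bz+c=0: sum = -b/a, product = c/a.
a=6, b=-12, c=-8
Sum = -(-12)/6 = 2
Product = (-8)/6 = -4/3


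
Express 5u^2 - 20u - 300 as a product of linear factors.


Roots satisfy r1 + r2 = -b/a = 4 and r1*r2 = c/a = -60.
So r1 = -6, r2 = 10.
5u^2 - 20u - 300 = 5(u - r1)(u - r2) = 5(u + 6)(u - 10)


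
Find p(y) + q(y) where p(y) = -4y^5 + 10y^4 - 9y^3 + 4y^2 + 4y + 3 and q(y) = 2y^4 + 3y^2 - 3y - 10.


Align terms by degree and add:
  -4y^5 + 10y^4 - 9y^3 + 4y^2 + 4y + 3
+ 2y^4 + 3y^2 - 3y - 10
= -4y^5 + 12y^4 - 9y^3 + 7y^2 + y - 7


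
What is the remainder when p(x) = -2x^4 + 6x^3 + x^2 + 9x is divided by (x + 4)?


By the Remainder Theorem, the remainder equals p(-4):
  -2*(-4)^4 = -512
  6*(-4)^3 = -384
  1*(-4)^2 = 16
  9*(-4)^1 = -36
  constant: 0
Sum: -512 - 384 + 16 - 36 + 0 = -916


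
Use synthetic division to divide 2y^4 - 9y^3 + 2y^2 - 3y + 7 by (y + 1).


Synthetic division with c = -1. Coefficients: 2, -9, 2, -3, 7
Bring down 2.
  2 * -1 = -2; -2 - 9 = -11
  -11 * -1 = 11; 11 + 2 = 13
  13 * -1 = -13; -13 - 3 = -16
  -16 * -1 = 16; 16 + 7 = 23
Quotient: 2y^3 - 11y^2 + 13y - 16, Remainder: 23


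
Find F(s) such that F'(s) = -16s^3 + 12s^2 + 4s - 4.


Reverse power rule on each term:
  ∫ -16s^3 ds = -4s^4
  ∫ 12s^2 ds = 4s^3
  ∫ 4s ds = 2s^2
  ∫ -4 ds = -4s
F(s) = -4s^4 + 4s^3 + 2s^2 - 4s + C


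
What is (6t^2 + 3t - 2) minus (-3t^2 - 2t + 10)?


Distribute the minus sign:
  (6t^2 + 3t - 2)
- (-3t^2 - 2t + 10)
Negate second polynomial: 3t^2 + 2t - 10
Add: 9t^2 + 5t - 12


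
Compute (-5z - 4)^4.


Expand (-5z - 4)^4 by repeated multiplication:
  (-5z - 4)^2 = 25z^2 + 40z + 16
  (-5z - 4)^3 = -125z^3 - 300z^2 - 240z - 64
= 625z^4 + 2000z^3 + 2400z^2 + 1280z + 256


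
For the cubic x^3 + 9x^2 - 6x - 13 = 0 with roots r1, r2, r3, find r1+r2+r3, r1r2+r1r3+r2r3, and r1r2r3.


Monic cubic x^3+bx^2+cx+d=0: sum=-b, pairwise sum=c, product=-d.
b=9, c=-6, d=-13
r1+r2+r3 = -9
r1r2+r1r3+r2r3 = -6
r1r2r3 = 13


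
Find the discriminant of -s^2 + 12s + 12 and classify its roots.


D = b^2 - 4ac = (12)^2 - 4(-1)(12) = 144 + 48 = 192
Since D > 0: two distinct irrational roots


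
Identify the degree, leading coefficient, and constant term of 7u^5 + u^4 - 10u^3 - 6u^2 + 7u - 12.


Highest power of u is 5, with coefficient 7. Constant term is -12.
Degree = 5, leading coefficient = 7, constant term = -12


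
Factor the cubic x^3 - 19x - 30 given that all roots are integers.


Try integer roots (divisors of -30). x=-2: p(-2)=0.
Divide out (x + 2): quotient is x^2 - 2x - 15.
Factor the quadratic: (x - 5)(x + 3)
Result: (x + 2)(x - 5)(x + 3)


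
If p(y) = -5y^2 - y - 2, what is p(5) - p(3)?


p(5) = -132
p(3) = -50
p(5) - p(3) = -132 + 50 = -82


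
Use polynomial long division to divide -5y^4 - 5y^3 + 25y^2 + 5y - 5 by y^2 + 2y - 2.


(-5y^4 - 5y^3 + 25y^2 + 5y - 5) / (y^2 + 2y - 2)
Step 1: -5y^2 * (y^2 + 2y - 2) = -5y^4 - 10y^3 + 10y^2; subtract.
Step 2: 5y * (y^2 + 2y - 2) = 5y^3 + 10y^2 - 10y; subtract.
Step 3: 5 * (y^2 + 2y - 2) = 5y^2 + 10y - 10; subtract.
Quotient: -5y^2 + 5y + 5, Remainder: 5y + 5


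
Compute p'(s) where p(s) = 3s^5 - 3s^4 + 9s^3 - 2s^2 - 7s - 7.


Apply the power rule term by term:
  d/ds(3s^5) = 15s^4
  d/ds(-3s^4) = -12s^3
  d/ds(9s^3) = 27s^2
  d/ds(-2s^2) = -4s
  d/ds(-7s) = -7
  d/ds(-7) = 0
p'(s) = 15s^4 - 12s^3 + 27s^2 - 4s - 7


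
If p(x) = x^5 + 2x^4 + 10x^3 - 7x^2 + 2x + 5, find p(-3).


Using direct substitution:
  1 * (-3)^5 = -243
  2 * (-3)^4 = 162
  10 * (-3)^3 = -270
  -7 * (-3)^2 = -63
  2 * (-3)^1 = -6
  constant: 5
Sum = -243 + 162 - 270 - 63 - 6 + 5 = -415


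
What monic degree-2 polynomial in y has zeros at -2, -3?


p(y) = (y + 2)(y + 3)
Expand: y^2 + 5y + 6


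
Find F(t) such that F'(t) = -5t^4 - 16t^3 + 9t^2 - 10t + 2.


Reverse power rule on each term:
  ∫ -5t^4 dt = -t^5
  ∫ -16t^3 dt = -4t^4
  ∫ 9t^2 dt = 3t^3
  ∫ -10t dt = -5t^2
  ∫ 2 dt = 2t
F(t) = -t^5 - 4t^4 + 3t^3 - 5t^2 + 2t + C


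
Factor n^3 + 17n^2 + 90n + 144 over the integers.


Try integer roots (divisors of 144). n=-6: p(-6)=0.
Divide out (n + 6): quotient is n^2 + 11n + 24.
Factor the quadratic: (n + 8)(n + 3)
Result: (n + 6)(n + 8)(n + 3)


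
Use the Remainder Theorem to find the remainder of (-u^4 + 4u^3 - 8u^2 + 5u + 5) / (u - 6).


By the Remainder Theorem, the remainder equals p(6):
  -1*(6)^4 = -1296
  4*(6)^3 = 864
  -8*(6)^2 = -288
  5*(6)^1 = 30
  constant: 5
Sum: -1296 + 864 - 288 + 30 + 5 = -685


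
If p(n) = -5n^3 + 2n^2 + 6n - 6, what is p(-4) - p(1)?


p(-4) = 322
p(1) = -3
p(-4) - p(1) = 322 + 3 = 325


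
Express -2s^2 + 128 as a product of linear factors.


Roots satisfy r1 + r2 = -b/a = 0 and r1*r2 = c/a = -64.
So r1 = 8, r2 = -8.
-2s^2 + 128 = -2(s - r1)(s - r2) = -2(s - 8)(s + 8)


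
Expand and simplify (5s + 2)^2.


Expand (5s + 2)^2 by repeated multiplication:
= 25s^2 + 20s + 4


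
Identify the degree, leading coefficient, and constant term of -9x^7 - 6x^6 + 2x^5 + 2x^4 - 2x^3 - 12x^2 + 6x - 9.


Highest power of x is 7, with coefficient -9. Constant term is -9.
Degree = 7, leading coefficient = -9, constant term = -9


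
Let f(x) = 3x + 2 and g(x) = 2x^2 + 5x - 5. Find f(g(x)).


Substitute g(x) into f:
f(g(x)) = 3*(2x^2 + 5x - 5) + 2
Expand and combine: 6x^2 + 15x - 13


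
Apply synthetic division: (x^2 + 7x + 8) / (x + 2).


Synthetic division with c = -2. Coefficients: 1, 7, 8
Bring down 1.
  1 * -2 = -2; -2 + 7 = 5
  5 * -2 = -10; -10 + 8 = -2
Quotient: x + 5, Remainder: -2


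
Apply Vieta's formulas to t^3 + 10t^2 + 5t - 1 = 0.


Monic cubic t^3+bt^2+ct+d=0: sum=-b, pairwise sum=c, product=-d.
b=10, c=5, d=-1
r1+r2+r3 = -10
r1r2+r1r3+r2r3 = 5
r1r2r3 = 1


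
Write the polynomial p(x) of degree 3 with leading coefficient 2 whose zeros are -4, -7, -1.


p(x) = 2(x + 4)(x + 7)(x + 1)
Expand: 2x^3 + 24x^2 + 78x + 56


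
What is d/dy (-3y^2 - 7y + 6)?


Apply the power rule term by term:
  d/dy(-3y^2) = -6y
  d/dy(-7y) = -7
  d/dy(6) = 0
p'(y) = -6y - 7


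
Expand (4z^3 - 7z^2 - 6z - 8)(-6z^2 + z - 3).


Distribute each term of the first polynomial:
  (4z^3)(-6z^2 + z - 3) = -24z^5 + 4z^4 - 12z^3
  (-7z^2)(-6z^2 + z - 3) = 42z^4 - 7z^3 + 21z^2
  (-6z)(-6z^2 + z - 3) = 36z^3 - 6z^2 + 18z
  (-8)(-6z^2 + z - 3) = 48z^2 - 8z + 24
Sum: -24z^5 + 46z^4 + 17z^3 + 63z^2 + 10z + 24


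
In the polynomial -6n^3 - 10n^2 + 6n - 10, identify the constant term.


Read off the constant term: -10


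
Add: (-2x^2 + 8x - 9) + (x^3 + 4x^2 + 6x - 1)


Align terms by degree and add:
  -2x^2 + 8x - 9
+ x^3 + 4x^2 + 6x - 1
= x^3 + 2x^2 + 14x - 10


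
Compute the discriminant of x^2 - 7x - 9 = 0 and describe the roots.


D = b^2 - 4ac = (-7)^2 - 4(1)(-9) = 49 + 36 = 85
Since D > 0: two distinct irrational roots


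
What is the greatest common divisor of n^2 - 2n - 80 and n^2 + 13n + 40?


Factor each:
  n^2 - 2n - 80 = (n + 8)(n - 10)
  n^2 + 13n + 40 = (n + 8)(n + 5)
Common monic factor: n + 8


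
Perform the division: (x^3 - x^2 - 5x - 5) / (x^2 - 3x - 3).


(x^3 - x^2 - 5x - 5) / (x^2 - 3x - 3)
Step 1: x * (x^2 - 3x - 3) = x^3 - 3x^2 - 3x; subtract.
Step 2: 2 * (x^2 - 3x - 3) = 2x^2 - 6x - 6; subtract.
Quotient: x + 2, Remainder: 4x + 1


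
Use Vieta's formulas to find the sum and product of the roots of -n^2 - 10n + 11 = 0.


For an^2+bn+c=0: sum = -b/a, product = c/a.
a=-1, b=-10, c=11
Sum = -(-10)/-1 = -10
Product = (11)/-1 = -11


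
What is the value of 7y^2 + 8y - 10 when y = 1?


Using direct substitution:
  7 * (1)^2 = 7
  8 * (1)^1 = 8
  constant: -10
Sum = 7 + 8 - 10 = 5


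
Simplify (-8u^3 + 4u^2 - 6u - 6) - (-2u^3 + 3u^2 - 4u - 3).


Distribute the minus sign:
  (-8u^3 + 4u^2 - 6u - 6)
- (-2u^3 + 3u^2 - 4u - 3)
Negate second polynomial: 2u^3 - 3u^2 + 4u + 3
Add: -6u^3 + u^2 - 2u - 3


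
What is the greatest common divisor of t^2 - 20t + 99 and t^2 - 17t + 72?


Factor each:
  t^2 - 20t + 99 = (t - 9)(t - 11)
  t^2 - 17t + 72 = (t - 9)(t - 8)
Common monic factor: t - 9


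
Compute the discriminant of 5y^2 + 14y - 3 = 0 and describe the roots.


D = b^2 - 4ac = (14)^2 - 4(5)(-3) = 196 + 60 = 256
Since D > 0: two distinct rational roots


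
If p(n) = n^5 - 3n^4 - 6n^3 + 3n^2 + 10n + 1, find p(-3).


Using direct substitution:
  1 * (-3)^5 = -243
  -3 * (-3)^4 = -243
  -6 * (-3)^3 = 162
  3 * (-3)^2 = 27
  10 * (-3)^1 = -30
  constant: 1
Sum = -243 - 243 + 162 + 27 - 30 + 1 = -326


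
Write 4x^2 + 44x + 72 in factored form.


Roots satisfy r1 + r2 = -b/a = -11 and r1*r2 = c/a = 18.
So r1 = -2, r2 = -9.
4x^2 + 44x + 72 = 4(x - r1)(x - r2) = 4(x + 2)(x + 9)


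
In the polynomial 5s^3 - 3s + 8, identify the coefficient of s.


Read off the coefficient of s: -3


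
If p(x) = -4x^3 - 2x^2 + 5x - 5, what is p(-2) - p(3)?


p(-2) = 9
p(3) = -116
p(-2) - p(3) = 9 + 116 = 125


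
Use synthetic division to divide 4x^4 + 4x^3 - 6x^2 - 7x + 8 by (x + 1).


Synthetic division with c = -1. Coefficients: 4, 4, -6, -7, 8
Bring down 4.
  4 * -1 = -4; -4 + 4 = 0
  0 * -1 = 0; 0 - 6 = -6
  -6 * -1 = 6; 6 - 7 = -1
  -1 * -1 = 1; 1 + 8 = 9
Quotient: 4x^3 - 6x - 1, Remainder: 9


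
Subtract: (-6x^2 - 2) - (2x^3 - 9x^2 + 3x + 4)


Distribute the minus sign:
  (-6x^2 - 2)
- (2x^3 - 9x^2 + 3x + 4)
Negate second polynomial: -2x^3 + 9x^2 - 3x - 4
Add: -2x^3 + 3x^2 - 3x - 6


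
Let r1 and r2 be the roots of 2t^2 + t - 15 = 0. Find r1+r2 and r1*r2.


For at^2+bt+c=0: sum = -b/a, product = c/a.
a=2, b=1, c=-15
Sum = -(1)/2 = -1/2
Product = (-15)/2 = -15/2


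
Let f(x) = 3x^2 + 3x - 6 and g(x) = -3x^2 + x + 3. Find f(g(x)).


Substitute g(x) into f:
f(g(x)) = 3*(-3x^2 + x + 3)^2 + 3*(-3x^2 + x + 3) + (-6)
(-3x^2 + x + 3)^2 = 9x^4 - 6x^3 - 17x^2 + 6x + 9
Expand and combine: 27x^4 - 18x^3 - 60x^2 + 21x + 30


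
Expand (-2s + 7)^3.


Expand (-2s + 7)^3 by repeated multiplication:
  (-2s + 7)^2 = 4s^2 - 28s + 49
= -8s^3 + 84s^2 - 294s + 343


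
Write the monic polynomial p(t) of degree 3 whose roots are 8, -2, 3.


p(t) = (t - 8)(t + 2)(t - 3)
Expand: t^3 - 9t^2 + 2t + 48


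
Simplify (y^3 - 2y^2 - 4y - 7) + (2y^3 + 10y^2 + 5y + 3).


Align terms by degree and add:
  y^3 - 2y^2 - 4y - 7
+ 2y^3 + 10y^2 + 5y + 3
= 3y^3 + 8y^2 + y - 4


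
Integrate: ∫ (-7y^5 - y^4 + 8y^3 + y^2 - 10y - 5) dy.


Reverse power rule on each term:
  ∫ -7y^5 dy = -(7/6)y^6
  ∫ -y^4 dy = -(1/5)y^5
  ∫ 8y^3 dy = 2y^4
  ∫ y^2 dy = (1/3)y^3
  ∫ -10y dy = -5y^2
  ∫ -5 dy = -5y
F(y) = -(7/6)y^6 - (1/5)y^5 + 2y^4 + (1/3)y^3 - 5y^2 - 5y + C


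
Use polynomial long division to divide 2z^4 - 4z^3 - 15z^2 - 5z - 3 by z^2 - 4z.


(2z^4 - 4z^3 - 15z^2 - 5z - 3) / (z^2 - 4z)
Step 1: 2z^2 * (z^2 - 4z) = 2z^4 - 8z^3; subtract.
Step 2: 4z * (z^2 - 4z) = 4z^3 - 16z^2; subtract.
Step 3: 1 * (z^2 - 4z) = z^2 - 4z; subtract.
Quotient: 2z^2 + 4z + 1, Remainder: -z - 3


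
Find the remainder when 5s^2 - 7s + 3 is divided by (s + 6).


By the Remainder Theorem, the remainder equals p(-6):
  5*(-6)^2 = 180
  -7*(-6)^1 = 42
  constant: 3
Sum: 180 + 42 + 3 = 225


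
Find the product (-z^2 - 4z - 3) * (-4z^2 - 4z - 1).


Distribute each term of the first polynomial:
  (-z^2)(-4z^2 - 4z - 1) = 4z^4 + 4z^3 + z^2
  (-4z)(-4z^2 - 4z - 1) = 16z^3 + 16z^2 + 4z
  (-3)(-4z^2 - 4z - 1) = 12z^2 + 12z + 3
Sum: 4z^4 + 20z^3 + 29z^2 + 16z + 3


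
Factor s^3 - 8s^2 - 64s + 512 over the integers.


Try integer roots (divisors of 512). s=8: p(8)=0.
Divide out (s - 8): quotient is s^2 - 64.
Factor the quadratic: (s + 8)(s - 8)
Result: (s - 8)(s + 8)(s - 8)


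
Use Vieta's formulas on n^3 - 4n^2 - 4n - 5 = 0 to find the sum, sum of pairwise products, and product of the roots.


Monic cubic n^3+bn^2+cn+d=0: sum=-b, pairwise sum=c, product=-d.
b=-4, c=-4, d=-5
r1+r2+r3 = 4
r1r2+r1r3+r2r3 = -4
r1r2r3 = 5


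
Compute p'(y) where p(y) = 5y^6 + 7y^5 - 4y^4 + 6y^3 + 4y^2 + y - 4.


Apply the power rule term by term:
  d/dy(5y^6) = 30y^5
  d/dy(7y^5) = 35y^4
  d/dy(-4y^4) = -16y^3
  d/dy(6y^3) = 18y^2
  d/dy(4y^2) = 8y
  d/dy(y) = 1
  d/dy(-4) = 0
p'(y) = 30y^5 + 35y^4 - 16y^3 + 18y^2 + 8y + 1


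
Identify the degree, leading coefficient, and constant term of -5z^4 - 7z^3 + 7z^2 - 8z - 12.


Highest power of z is 4, with coefficient -5. Constant term is -12.
Degree = 4, leading coefficient = -5, constant term = -12


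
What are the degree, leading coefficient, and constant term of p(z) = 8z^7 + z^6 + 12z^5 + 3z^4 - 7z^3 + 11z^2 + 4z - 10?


Highest power of z is 7, with coefficient 8. Constant term is -10.
Degree = 7, leading coefficient = 8, constant term = -10


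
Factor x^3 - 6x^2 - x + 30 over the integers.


Try integer roots (divisors of 30). x=3: p(3)=0.
Divide out (x - 3): quotient is x^2 - 3x - 10.
Factor the quadratic: (x + 2)(x - 5)
Result: (x - 3)(x + 2)(x - 5)


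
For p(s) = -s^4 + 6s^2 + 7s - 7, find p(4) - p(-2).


p(4) = -139
p(-2) = -13
p(4) - p(-2) = -139 + 13 = -126


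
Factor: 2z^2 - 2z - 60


Roots satisfy r1 + r2 = -b/a = 1 and r1*r2 = c/a = -30.
So r1 = 6, r2 = -5.
2z^2 - 2z - 60 = 2(z - r1)(z - r2) = 2(z - 6)(z + 5)


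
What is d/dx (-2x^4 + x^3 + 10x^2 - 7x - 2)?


Apply the power rule term by term:
  d/dx(-2x^4) = -8x^3
  d/dx(x^3) = 3x^2
  d/dx(10x^2) = 20x
  d/dx(-7x) = -7
  d/dx(-2) = 0
p'(x) = -8x^3 + 3x^2 + 20x - 7


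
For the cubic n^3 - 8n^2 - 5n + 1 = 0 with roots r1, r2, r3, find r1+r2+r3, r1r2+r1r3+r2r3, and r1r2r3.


Monic cubic n^3+bn^2+cn+d=0: sum=-b, pairwise sum=c, product=-d.
b=-8, c=-5, d=1
r1+r2+r3 = 8
r1r2+r1r3+r2r3 = -5
r1r2r3 = -1


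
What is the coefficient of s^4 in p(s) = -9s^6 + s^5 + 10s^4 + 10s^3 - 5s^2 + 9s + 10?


Read off the coefficient of s^4: 10


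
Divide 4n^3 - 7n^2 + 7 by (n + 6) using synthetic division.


Synthetic division with c = -6. Coefficients: 4, -7, 0, 7
Bring down 4.
  4 * -6 = -24; -24 - 7 = -31
  -31 * -6 = 186; 186 + 0 = 186
  186 * -6 = -1116; -1116 + 7 = -1109
Quotient: 4n^2 - 31n + 186, Remainder: -1109


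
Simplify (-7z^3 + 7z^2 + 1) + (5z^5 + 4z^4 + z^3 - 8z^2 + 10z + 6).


Align terms by degree and add:
  -7z^3 + 7z^2 + 1
+ 5z^5 + 4z^4 + z^3 - 8z^2 + 10z + 6
= 5z^5 + 4z^4 - 6z^3 - z^2 + 10z + 7


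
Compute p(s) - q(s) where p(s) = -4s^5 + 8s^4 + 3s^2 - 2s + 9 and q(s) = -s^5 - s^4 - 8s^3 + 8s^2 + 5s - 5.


Distribute the minus sign:
  (-4s^5 + 8s^4 + 3s^2 - 2s + 9)
- (-s^5 - s^4 - 8s^3 + 8s^2 + 5s - 5)
Negate second polynomial: s^5 + s^4 + 8s^3 - 8s^2 - 5s + 5
Add: -3s^5 + 9s^4 + 8s^3 - 5s^2 - 7s + 14


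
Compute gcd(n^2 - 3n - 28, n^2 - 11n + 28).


Factor each:
  n^2 - 3n - 28 = (n - 7)(n + 4)
  n^2 - 11n + 28 = (n - 7)(n - 4)
Common monic factor: n - 7


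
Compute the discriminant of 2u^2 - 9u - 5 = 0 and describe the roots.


D = b^2 - 4ac = (-9)^2 - 4(2)(-5) = 81 + 40 = 121
Since D > 0: two distinct rational roots


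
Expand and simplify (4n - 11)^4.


Expand (4n - 11)^4 by repeated multiplication:
  (4n - 11)^2 = 16n^2 - 88n + 121
  (4n - 11)^3 = 64n^3 - 528n^2 + 1452n - 1331
= 256n^4 - 2816n^3 + 11616n^2 - 21296n + 14641


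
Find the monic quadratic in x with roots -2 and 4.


p(x) = (x + 2)(x - 4)
Expand: x^2 - 2x - 8


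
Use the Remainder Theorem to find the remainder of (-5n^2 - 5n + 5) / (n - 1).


By the Remainder Theorem, the remainder equals p(1):
  -5*(1)^2 = -5
  -5*(1)^1 = -5
  constant: 5
Sum: -5 - 5 + 5 = -5


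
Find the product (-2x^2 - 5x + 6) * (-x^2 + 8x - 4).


Distribute each term of the first polynomial:
  (-2x^2)(-x^2 + 8x - 4) = 2x^4 - 16x^3 + 8x^2
  (-5x)(-x^2 + 8x - 4) = 5x^3 - 40x^2 + 20x
  (6)(-x^2 + 8x - 4) = -6x^2 + 48x - 24
Sum: 2x^4 - 11x^3 - 38x^2 + 68x - 24


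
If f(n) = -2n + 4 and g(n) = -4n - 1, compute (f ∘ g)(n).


Substitute g(n) into f:
f(g(n)) = -2*(-4n - 1) + 4
Expand and combine: 8n + 6


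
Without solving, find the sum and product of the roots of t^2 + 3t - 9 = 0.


For at^2+bt+c=0: sum = -b/a, product = c/a.
a=1, b=3, c=-9
Sum = -(3)/1 = -3
Product = (-9)/1 = -9


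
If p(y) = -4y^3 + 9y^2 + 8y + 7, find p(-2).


Using direct substitution:
  -4 * (-2)^3 = 32
  9 * (-2)^2 = 36
  8 * (-2)^1 = -16
  constant: 7
Sum = 32 + 36 - 16 + 7 = 59


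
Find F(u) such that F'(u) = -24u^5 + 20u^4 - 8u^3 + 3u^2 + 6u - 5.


Reverse power rule on each term:
  ∫ -24u^5 du = -4u^6
  ∫ 20u^4 du = 4u^5
  ∫ -8u^3 du = -2u^4
  ∫ 3u^2 du = u^3
  ∫ 6u du = 3u^2
  ∫ -5 du = -5u
F(u) = -4u^6 + 4u^5 - 2u^4 + u^3 + 3u^2 - 5u + C


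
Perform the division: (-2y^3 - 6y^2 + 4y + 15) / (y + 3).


(-2y^3 - 6y^2 + 4y + 15) / (y + 3)
Step 1: -2y^2 * (y + 3) = -2y^3 - 6y^2; subtract.
Step 2: 0 * (y + 3) = 0; subtract.
Step 3: 4 * (y + 3) = 4y + 12; subtract.
Quotient: -2y^2 + 4, Remainder: 3


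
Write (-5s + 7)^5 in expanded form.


Expand (-5s + 7)^5 by repeated multiplication:
  (-5s + 7)^2 = 25s^2 - 70s + 49
  (-5s + 7)^3 = -125s^3 + 525s^2 - 735s + 343
  (-5s + 7)^4 = 625s^4 - 3500s^3 + 7350s^2 - 6860s + 2401
= -3125s^5 + 21875s^4 - 61250s^3 + 85750s^2 - 60025s + 16807


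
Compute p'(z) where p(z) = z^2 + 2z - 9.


Apply the power rule term by term:
  d/dz(z^2) = 2z
  d/dz(2z) = 2
  d/dz(-9) = 0
p'(z) = 2z + 2


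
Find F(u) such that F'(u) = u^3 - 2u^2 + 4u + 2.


Reverse power rule on each term:
  ∫ u^3 du = (1/4)u^4
  ∫ -2u^2 du = -(2/3)u^3
  ∫ 4u du = 2u^2
  ∫ 2 du = 2u
F(u) = (1/4)u^4 - (2/3)u^3 + 2u^2 + 2u + C


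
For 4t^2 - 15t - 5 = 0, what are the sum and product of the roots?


For at^2+bt+c=0: sum = -b/a, product = c/a.
a=4, b=-15, c=-5
Sum = -(-15)/4 = 15/4
Product = (-5)/4 = -5/4


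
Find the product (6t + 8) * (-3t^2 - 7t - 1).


Distribute each term of the first polynomial:
  (6t)(-3t^2 - 7t - 1) = -18t^3 - 42t^2 - 6t
  (8)(-3t^2 - 7t - 1) = -24t^2 - 56t - 8
Sum: -18t^3 - 66t^2 - 62t - 8


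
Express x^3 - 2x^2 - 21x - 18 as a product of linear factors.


Try integer roots (divisors of -18). x=-1: p(-1)=0.
Divide out (x + 1): quotient is x^2 - 3x - 18.
Factor the quadratic: (x - 6)(x + 3)
Result: (x + 1)(x - 6)(x + 3)


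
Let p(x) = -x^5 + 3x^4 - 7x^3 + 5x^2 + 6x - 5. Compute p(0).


Using direct substitution:
  -1 * (0)^5 = 0
  3 * (0)^4 = 0
  -7 * (0)^3 = 0
  5 * (0)^2 = 0
  6 * (0)^1 = 0
  constant: -5
Sum = 0 + 0 + 0 + 0 + 0 - 5 = -5


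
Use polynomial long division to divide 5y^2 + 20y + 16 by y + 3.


(5y^2 + 20y + 16) / (y + 3)
Step 1: 5y * (y + 3) = 5y^2 + 15y; subtract.
Step 2: 5 * (y + 3) = 5y + 15; subtract.
Quotient: 5y + 5, Remainder: 1


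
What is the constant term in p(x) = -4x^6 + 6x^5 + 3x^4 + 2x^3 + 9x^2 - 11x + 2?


Read off the constant term: 2


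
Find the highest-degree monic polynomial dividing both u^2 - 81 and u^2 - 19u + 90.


Factor each:
  u^2 - 81 = (u - 9)(u + 9)
  u^2 - 19u + 90 = (u - 9)(u - 10)
Common monic factor: u - 9
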